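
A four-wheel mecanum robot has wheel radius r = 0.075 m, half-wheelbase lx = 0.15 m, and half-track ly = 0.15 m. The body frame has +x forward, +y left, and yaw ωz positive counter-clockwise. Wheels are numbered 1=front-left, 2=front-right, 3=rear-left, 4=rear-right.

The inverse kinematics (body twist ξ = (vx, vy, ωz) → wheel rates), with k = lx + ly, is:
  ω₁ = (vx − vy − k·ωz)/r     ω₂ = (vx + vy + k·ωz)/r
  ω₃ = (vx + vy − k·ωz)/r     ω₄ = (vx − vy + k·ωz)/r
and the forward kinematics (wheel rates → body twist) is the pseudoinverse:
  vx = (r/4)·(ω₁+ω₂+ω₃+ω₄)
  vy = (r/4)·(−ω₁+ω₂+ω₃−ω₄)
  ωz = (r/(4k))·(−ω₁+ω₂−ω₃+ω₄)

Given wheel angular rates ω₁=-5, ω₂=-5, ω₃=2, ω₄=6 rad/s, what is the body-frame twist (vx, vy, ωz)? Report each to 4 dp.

k = lx + ly = 0.15 + 0.15 = 0.3000
ω₁+ω₂+ω₃+ω₄ = -2.0000  →  vx = (0.075/4)·-2.0000 = -0.0375
−ω₁+ω₂+ω₃−ω₄ = -4.0000  →  vy = (0.075/4)·-4.0000 = -0.0750
−ω₁+ω₂−ω₃+ω₄ = 4.0000  →  ωz = (0.075/1.2000)·4.0000 = 0.2500

(-0.0375, -0.0750, 0.2500)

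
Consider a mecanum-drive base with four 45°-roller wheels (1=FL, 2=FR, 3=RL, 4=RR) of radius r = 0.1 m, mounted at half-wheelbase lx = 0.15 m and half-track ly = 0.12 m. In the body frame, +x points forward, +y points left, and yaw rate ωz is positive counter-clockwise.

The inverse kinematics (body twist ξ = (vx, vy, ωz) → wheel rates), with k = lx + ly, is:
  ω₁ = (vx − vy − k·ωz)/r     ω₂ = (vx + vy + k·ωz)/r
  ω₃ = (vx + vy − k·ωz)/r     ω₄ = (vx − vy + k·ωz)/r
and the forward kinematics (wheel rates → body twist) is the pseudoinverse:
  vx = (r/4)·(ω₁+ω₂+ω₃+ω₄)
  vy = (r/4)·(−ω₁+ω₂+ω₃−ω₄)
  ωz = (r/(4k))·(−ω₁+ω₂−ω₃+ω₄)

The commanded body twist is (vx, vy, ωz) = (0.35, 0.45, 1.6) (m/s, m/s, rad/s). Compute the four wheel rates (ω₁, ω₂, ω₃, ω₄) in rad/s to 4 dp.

k = lx + ly = 0.15 + 0.12 = 0.2700;  k·ωz = 0.2700·1.6 = 0.4320
ω₁ (FL) = (vx − vy − k·ωz)/r = -0.5320/0.1 = -5.3200
ω₂ (FR) = (vx + vy + k·ωz)/r = 1.2320/0.1 = 12.3200
ω₃ (RL) = (vx + vy − k·ωz)/r = 0.3680/0.1 = 3.6800
ω₄ (RR) = (vx − vy + k·ωz)/r = 0.3320/0.1 = 3.3200

(-5.3200, 12.3200, 3.6800, 3.3200)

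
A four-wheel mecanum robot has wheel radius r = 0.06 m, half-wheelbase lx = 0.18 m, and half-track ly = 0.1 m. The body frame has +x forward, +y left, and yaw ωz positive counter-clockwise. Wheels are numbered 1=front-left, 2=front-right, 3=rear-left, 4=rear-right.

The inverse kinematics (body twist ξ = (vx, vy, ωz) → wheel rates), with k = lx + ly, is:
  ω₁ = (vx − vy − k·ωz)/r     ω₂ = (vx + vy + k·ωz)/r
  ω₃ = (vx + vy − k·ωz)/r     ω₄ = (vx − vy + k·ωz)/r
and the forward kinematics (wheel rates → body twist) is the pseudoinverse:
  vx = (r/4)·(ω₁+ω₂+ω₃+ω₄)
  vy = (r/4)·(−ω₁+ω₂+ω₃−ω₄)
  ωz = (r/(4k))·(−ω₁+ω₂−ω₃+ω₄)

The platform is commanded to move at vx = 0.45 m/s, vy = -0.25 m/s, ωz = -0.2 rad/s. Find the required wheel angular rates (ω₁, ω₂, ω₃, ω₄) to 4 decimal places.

(12.6000, 2.4000, 4.2667, 10.7333)

k = lx + ly = 0.18 + 0.1 = 0.2800;  k·ωz = 0.2800·-0.2 = -0.0560
ω₁ (FL) = (vx − vy − k·ωz)/r = 0.7560/0.06 = 12.6000
ω₂ (FR) = (vx + vy + k·ωz)/r = 0.1440/0.06 = 2.4000
ω₃ (RL) = (vx + vy − k·ωz)/r = 0.2560/0.06 = 4.2667
ω₄ (RR) = (vx − vy + k·ωz)/r = 0.6440/0.06 = 10.7333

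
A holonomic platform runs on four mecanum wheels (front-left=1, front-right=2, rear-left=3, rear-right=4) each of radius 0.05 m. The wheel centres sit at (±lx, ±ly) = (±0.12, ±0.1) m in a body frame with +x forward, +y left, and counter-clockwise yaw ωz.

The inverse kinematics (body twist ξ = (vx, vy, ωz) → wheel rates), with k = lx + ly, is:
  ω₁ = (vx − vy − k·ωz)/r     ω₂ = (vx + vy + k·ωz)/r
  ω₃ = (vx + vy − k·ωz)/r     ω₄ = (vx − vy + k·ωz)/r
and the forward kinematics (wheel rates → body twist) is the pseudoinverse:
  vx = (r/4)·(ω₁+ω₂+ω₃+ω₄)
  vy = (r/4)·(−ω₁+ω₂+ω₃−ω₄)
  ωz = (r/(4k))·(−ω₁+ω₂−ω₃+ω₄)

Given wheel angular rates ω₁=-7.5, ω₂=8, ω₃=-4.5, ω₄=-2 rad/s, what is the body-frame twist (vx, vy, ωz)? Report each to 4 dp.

k = lx + ly = 0.12 + 0.1 = 0.2200
ω₁+ω₂+ω₃+ω₄ = -6.0000  →  vx = (0.05/4)·-6.0000 = -0.0750
−ω₁+ω₂+ω₃−ω₄ = 13.0000  →  vy = (0.05/4)·13.0000 = 0.1625
−ω₁+ω₂−ω₃+ω₄ = 18.0000  →  ωz = (0.05/0.8800)·18.0000 = 1.0227

(-0.0750, 0.1625, 1.0227)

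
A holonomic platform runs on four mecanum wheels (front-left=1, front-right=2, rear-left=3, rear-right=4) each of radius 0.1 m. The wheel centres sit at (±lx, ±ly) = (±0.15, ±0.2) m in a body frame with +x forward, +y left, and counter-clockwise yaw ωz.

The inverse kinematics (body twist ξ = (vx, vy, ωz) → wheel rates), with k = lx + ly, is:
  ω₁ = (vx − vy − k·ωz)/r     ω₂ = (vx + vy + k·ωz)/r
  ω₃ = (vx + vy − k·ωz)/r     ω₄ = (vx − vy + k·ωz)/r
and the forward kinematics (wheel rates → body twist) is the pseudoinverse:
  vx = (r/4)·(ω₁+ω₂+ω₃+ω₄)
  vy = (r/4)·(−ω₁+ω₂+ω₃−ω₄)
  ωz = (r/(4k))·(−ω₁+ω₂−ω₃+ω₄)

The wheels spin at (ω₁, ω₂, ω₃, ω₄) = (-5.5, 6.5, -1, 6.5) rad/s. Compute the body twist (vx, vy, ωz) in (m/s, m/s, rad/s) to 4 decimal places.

k = lx + ly = 0.15 + 0.2 = 0.3500
ω₁+ω₂+ω₃+ω₄ = 6.5000  →  vx = (0.1/4)·6.5000 = 0.1625
−ω₁+ω₂+ω₃−ω₄ = 4.5000  →  vy = (0.1/4)·4.5000 = 0.1125
−ω₁+ω₂−ω₃+ω₄ = 19.5000  →  ωz = (0.1/1.4000)·19.5000 = 1.3929

(0.1625, 0.1125, 1.3929)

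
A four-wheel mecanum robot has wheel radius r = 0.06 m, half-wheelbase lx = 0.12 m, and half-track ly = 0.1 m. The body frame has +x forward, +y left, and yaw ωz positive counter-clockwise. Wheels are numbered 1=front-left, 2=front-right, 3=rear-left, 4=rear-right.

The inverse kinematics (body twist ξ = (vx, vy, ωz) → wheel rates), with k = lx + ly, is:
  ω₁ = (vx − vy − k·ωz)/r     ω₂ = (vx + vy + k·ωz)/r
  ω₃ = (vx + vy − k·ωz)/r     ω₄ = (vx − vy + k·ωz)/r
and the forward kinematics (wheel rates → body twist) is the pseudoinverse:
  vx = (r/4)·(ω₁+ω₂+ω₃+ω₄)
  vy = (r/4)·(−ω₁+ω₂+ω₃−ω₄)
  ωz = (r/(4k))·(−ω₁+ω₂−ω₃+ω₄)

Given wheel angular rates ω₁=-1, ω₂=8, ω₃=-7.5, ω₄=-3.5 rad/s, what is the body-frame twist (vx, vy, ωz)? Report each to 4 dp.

k = lx + ly = 0.12 + 0.1 = 0.2200
ω₁+ω₂+ω₃+ω₄ = -4.0000  →  vx = (0.06/4)·-4.0000 = -0.0600
−ω₁+ω₂+ω₃−ω₄ = 5.0000  →  vy = (0.06/4)·5.0000 = 0.0750
−ω₁+ω₂−ω₃+ω₄ = 13.0000  →  ωz = (0.06/0.8800)·13.0000 = 0.8864

(-0.0600, 0.0750, 0.8864)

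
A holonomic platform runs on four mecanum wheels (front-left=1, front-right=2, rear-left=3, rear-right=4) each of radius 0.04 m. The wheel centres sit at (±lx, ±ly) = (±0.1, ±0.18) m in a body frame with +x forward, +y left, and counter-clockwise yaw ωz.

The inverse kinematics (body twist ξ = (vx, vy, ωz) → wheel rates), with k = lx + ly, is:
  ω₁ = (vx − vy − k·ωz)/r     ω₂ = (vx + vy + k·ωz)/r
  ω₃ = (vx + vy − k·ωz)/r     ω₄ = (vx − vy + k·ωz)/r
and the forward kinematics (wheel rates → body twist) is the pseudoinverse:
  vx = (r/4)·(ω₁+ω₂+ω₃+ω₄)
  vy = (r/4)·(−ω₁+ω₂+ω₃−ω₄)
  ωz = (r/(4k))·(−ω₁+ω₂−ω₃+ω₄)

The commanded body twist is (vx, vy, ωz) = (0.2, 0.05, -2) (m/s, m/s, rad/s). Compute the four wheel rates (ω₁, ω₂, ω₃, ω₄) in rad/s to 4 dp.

(17.7500, -7.7500, 20.2500, -10.2500)

k = lx + ly = 0.1 + 0.18 = 0.2800;  k·ωz = 0.2800·-2 = -0.5600
ω₁ (FL) = (vx − vy − k·ωz)/r = 0.7100/0.04 = 17.7500
ω₂ (FR) = (vx + vy + k·ωz)/r = -0.3100/0.04 = -7.7500
ω₃ (RL) = (vx + vy − k·ωz)/r = 0.8100/0.04 = 20.2500
ω₄ (RR) = (vx − vy + k·ωz)/r = -0.4100/0.04 = -10.2500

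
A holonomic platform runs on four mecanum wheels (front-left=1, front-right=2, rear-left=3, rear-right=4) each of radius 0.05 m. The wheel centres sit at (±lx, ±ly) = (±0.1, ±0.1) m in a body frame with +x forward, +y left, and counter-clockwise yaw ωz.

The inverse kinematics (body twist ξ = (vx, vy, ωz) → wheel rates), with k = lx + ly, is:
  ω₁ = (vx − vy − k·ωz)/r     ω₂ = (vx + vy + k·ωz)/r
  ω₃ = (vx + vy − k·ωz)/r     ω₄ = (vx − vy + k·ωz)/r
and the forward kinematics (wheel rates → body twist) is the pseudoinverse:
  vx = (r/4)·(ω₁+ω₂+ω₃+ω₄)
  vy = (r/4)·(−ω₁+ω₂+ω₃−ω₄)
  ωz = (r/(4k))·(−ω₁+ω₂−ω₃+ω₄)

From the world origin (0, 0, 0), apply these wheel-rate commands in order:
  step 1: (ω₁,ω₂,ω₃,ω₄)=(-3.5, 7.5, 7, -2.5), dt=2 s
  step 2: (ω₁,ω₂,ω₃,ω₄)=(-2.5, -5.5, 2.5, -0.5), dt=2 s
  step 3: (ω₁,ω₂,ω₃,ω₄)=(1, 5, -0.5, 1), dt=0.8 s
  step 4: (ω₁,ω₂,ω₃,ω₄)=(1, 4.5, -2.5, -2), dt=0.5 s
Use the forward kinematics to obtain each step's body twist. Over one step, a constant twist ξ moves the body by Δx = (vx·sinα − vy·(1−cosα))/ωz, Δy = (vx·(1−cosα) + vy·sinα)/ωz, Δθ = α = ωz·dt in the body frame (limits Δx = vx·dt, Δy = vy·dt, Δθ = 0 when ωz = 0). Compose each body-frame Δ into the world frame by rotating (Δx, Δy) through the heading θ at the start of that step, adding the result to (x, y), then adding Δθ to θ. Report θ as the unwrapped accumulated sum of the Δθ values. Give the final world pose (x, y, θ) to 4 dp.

step 1: ξ=(vx,vy,ωz)=(0.1063, 0.2563, 0.0938), dt=2.0 → body Δ=(0.1634, 0.5294, 0.1875) → world pose (0.1634, 0.5294, 0.1875)
step 2: ξ=(vx,vy,ωz)=(-0.0750, 0.0000, -0.3750), dt=2.0 → body Δ=(-0.1363, 0.0537, -0.7500) → world pose (0.0194, 0.5567, -0.5625)
step 3: ξ=(vx,vy,ωz)=(0.0813, 0.0312, 0.3438), dt=0.8 → body Δ=(0.0608, 0.0336, 0.2750) → world pose (0.0887, 0.5527, -0.2875)
step 4: ξ=(vx,vy,ωz)=(0.0125, 0.0375, 0.2500), dt=0.5 → body Δ=(0.0051, 0.0191, 0.1250) → world pose (0.0990, 0.5695, -0.1625)

(0.0990, 0.5695, -0.1625)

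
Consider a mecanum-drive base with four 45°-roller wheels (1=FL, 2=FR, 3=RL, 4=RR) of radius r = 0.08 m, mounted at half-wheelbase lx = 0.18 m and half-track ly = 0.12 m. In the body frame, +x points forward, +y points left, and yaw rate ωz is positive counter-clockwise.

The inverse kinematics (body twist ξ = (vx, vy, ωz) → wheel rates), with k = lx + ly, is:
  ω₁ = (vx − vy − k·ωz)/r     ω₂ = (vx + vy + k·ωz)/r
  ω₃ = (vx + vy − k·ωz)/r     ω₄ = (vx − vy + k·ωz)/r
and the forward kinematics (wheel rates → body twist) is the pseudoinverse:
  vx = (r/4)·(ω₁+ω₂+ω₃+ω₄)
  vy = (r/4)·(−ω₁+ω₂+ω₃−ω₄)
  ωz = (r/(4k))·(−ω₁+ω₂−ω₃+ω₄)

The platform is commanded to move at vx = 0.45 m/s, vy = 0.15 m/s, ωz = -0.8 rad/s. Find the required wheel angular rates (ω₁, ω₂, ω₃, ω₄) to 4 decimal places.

k = lx + ly = 0.18 + 0.12 = 0.3000;  k·ωz = 0.3000·-0.8 = -0.2400
ω₁ (FL) = (vx − vy − k·ωz)/r = 0.5400/0.08 = 6.7500
ω₂ (FR) = (vx + vy + k·ωz)/r = 0.3600/0.08 = 4.5000
ω₃ (RL) = (vx + vy − k·ωz)/r = 0.8400/0.08 = 10.5000
ω₄ (RR) = (vx − vy + k·ωz)/r = 0.0600/0.08 = 0.7500

(6.7500, 4.5000, 10.5000, 0.7500)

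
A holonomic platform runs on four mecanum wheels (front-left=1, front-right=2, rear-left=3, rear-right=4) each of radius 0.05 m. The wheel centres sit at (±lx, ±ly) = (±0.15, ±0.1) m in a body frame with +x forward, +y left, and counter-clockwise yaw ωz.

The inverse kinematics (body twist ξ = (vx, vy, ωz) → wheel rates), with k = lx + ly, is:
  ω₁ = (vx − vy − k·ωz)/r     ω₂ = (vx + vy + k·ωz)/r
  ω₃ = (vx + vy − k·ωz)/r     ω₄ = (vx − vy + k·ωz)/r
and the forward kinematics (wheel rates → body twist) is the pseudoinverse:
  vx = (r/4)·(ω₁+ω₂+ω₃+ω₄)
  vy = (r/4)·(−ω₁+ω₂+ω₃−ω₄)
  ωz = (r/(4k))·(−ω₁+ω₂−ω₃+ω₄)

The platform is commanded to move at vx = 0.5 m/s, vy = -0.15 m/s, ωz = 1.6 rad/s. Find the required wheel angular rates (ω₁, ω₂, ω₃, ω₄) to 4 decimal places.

k = lx + ly = 0.15 + 0.1 = 0.2500;  k·ωz = 0.2500·1.6 = 0.4000
ω₁ (FL) = (vx − vy − k·ωz)/r = 0.2500/0.05 = 5.0000
ω₂ (FR) = (vx + vy + k·ωz)/r = 0.7500/0.05 = 15.0000
ω₃ (RL) = (vx + vy − k·ωz)/r = -0.0500/0.05 = -1.0000
ω₄ (RR) = (vx − vy + k·ωz)/r = 1.0500/0.05 = 21.0000

(5.0000, 15.0000, -1.0000, 21.0000)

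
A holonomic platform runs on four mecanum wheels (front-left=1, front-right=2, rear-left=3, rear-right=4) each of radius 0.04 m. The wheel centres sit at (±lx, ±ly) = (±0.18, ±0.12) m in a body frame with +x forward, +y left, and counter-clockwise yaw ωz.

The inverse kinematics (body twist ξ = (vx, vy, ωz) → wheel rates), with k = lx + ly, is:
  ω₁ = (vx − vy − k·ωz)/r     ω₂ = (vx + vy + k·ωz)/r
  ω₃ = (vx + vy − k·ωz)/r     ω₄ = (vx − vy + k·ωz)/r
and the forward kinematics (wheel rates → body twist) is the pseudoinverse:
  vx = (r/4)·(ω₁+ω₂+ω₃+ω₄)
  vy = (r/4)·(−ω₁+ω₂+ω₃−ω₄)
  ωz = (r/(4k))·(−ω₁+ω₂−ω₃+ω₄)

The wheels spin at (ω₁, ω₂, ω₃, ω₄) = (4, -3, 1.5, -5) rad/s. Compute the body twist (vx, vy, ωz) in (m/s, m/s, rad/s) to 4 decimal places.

(-0.0250, -0.0050, -0.4500)

k = lx + ly = 0.18 + 0.12 = 0.3000
ω₁+ω₂+ω₃+ω₄ = -2.5000  →  vx = (0.04/4)·-2.5000 = -0.0250
−ω₁+ω₂+ω₃−ω₄ = -0.5000  →  vy = (0.04/4)·-0.5000 = -0.0050
−ω₁+ω₂−ω₃+ω₄ = -13.5000  →  ωz = (0.04/1.2000)·-13.5000 = -0.4500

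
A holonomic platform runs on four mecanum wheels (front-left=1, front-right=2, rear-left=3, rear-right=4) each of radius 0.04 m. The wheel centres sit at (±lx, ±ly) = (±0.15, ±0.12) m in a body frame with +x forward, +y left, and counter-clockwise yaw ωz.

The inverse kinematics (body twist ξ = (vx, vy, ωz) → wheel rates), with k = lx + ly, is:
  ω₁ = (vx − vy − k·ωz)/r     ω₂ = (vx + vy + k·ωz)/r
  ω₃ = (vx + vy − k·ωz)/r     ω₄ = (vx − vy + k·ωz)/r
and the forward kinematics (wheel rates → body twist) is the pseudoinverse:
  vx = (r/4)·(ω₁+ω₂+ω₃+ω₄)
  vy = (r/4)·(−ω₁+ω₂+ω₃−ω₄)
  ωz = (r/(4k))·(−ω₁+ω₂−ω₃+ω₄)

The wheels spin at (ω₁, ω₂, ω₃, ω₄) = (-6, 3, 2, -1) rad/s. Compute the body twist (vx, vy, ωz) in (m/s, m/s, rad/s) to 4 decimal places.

k = lx + ly = 0.15 + 0.12 = 0.2700
ω₁+ω₂+ω₃+ω₄ = -2.0000  →  vx = (0.04/4)·-2.0000 = -0.0200
−ω₁+ω₂+ω₃−ω₄ = 12.0000  →  vy = (0.04/4)·12.0000 = 0.1200
−ω₁+ω₂−ω₃+ω₄ = 6.0000  →  ωz = (0.04/1.0800)·6.0000 = 0.2222

(-0.0200, 0.1200, 0.2222)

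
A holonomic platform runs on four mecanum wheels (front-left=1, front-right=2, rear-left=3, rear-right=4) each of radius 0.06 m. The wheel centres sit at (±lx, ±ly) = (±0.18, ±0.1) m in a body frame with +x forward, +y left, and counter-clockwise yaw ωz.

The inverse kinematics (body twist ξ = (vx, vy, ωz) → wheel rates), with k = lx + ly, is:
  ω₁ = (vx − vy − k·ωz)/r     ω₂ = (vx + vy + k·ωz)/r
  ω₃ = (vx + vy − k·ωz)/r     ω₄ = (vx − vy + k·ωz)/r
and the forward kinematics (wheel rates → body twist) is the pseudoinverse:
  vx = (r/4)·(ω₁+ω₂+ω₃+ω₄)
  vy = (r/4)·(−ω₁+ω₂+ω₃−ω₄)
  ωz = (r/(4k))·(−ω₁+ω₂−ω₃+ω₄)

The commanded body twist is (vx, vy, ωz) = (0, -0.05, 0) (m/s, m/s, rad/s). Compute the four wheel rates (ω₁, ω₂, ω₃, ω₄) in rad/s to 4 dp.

(0.8333, -0.8333, -0.8333, 0.8333)

k = lx + ly = 0.18 + 0.1 = 0.2800;  k·ωz = 0.2800·0 = 0.0000
ω₁ (FL) = (vx − vy − k·ωz)/r = 0.0500/0.06 = 0.8333
ω₂ (FR) = (vx + vy + k·ωz)/r = -0.0500/0.06 = -0.8333
ω₃ (RL) = (vx + vy − k·ωz)/r = -0.0500/0.06 = -0.8333
ω₄ (RR) = (vx − vy + k·ωz)/r = 0.0500/0.06 = 0.8333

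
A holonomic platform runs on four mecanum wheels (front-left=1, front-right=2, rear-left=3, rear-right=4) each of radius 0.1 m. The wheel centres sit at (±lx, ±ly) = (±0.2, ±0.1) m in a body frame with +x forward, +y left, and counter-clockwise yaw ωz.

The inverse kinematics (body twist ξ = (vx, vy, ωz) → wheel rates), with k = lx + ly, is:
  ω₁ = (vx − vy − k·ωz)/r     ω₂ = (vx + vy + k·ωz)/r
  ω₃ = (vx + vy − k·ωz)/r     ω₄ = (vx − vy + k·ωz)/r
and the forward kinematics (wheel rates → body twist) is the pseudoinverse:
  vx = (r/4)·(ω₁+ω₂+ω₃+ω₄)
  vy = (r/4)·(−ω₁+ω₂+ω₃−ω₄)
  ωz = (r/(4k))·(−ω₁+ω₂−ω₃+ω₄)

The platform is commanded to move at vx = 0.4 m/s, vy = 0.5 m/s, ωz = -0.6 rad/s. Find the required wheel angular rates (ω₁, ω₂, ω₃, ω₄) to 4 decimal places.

k = lx + ly = 0.2 + 0.1 = 0.3000;  k·ωz = 0.3000·-0.6 = -0.1800
ω₁ (FL) = (vx − vy − k·ωz)/r = 0.0800/0.1 = 0.8000
ω₂ (FR) = (vx + vy + k·ωz)/r = 0.7200/0.1 = 7.2000
ω₃ (RL) = (vx + vy − k·ωz)/r = 1.0800/0.1 = 10.8000
ω₄ (RR) = (vx − vy + k·ωz)/r = -0.2800/0.1 = -2.8000

(0.8000, 7.2000, 10.8000, -2.8000)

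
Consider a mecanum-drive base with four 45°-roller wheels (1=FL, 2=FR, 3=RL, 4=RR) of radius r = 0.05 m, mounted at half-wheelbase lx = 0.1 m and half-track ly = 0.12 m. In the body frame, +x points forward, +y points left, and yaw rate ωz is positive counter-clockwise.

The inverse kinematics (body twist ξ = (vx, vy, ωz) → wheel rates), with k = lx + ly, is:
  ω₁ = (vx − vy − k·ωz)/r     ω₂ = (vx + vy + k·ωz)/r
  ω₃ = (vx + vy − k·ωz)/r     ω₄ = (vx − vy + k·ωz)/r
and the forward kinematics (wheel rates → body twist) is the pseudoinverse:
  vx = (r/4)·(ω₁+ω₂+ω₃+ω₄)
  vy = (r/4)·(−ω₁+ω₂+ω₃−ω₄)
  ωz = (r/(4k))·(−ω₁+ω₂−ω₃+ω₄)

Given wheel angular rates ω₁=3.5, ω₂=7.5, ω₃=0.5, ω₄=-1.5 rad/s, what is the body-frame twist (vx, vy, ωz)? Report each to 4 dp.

k = lx + ly = 0.1 + 0.12 = 0.2200
ω₁+ω₂+ω₃+ω₄ = 10.0000  →  vx = (0.05/4)·10.0000 = 0.1250
−ω₁+ω₂+ω₃−ω₄ = 6.0000  →  vy = (0.05/4)·6.0000 = 0.0750
−ω₁+ω₂−ω₃+ω₄ = 2.0000  →  ωz = (0.05/0.8800)·2.0000 = 0.1136

(0.1250, 0.0750, 0.1136)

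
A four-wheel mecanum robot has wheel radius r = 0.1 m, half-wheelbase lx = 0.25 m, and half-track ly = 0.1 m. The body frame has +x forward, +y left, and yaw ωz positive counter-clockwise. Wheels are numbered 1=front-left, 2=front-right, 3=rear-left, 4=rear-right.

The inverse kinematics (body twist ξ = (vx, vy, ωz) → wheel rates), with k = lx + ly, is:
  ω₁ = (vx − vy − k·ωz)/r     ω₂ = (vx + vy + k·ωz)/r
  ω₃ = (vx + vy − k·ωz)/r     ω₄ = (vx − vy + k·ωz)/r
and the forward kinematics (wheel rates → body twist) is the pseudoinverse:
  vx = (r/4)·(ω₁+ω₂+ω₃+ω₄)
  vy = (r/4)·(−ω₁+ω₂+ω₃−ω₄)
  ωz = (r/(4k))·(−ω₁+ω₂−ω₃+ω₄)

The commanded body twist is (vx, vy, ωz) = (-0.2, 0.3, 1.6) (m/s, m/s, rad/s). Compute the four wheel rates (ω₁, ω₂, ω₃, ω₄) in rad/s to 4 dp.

(-10.6000, 6.6000, -4.6000, 0.6000)

k = lx + ly = 0.25 + 0.1 = 0.3500;  k·ωz = 0.3500·1.6 = 0.5600
ω₁ (FL) = (vx − vy − k·ωz)/r = -1.0600/0.1 = -10.6000
ω₂ (FR) = (vx + vy + k·ωz)/r = 0.6600/0.1 = 6.6000
ω₃ (RL) = (vx + vy − k·ωz)/r = -0.4600/0.1 = -4.6000
ω₄ (RR) = (vx − vy + k·ωz)/r = 0.0600/0.1 = 0.6000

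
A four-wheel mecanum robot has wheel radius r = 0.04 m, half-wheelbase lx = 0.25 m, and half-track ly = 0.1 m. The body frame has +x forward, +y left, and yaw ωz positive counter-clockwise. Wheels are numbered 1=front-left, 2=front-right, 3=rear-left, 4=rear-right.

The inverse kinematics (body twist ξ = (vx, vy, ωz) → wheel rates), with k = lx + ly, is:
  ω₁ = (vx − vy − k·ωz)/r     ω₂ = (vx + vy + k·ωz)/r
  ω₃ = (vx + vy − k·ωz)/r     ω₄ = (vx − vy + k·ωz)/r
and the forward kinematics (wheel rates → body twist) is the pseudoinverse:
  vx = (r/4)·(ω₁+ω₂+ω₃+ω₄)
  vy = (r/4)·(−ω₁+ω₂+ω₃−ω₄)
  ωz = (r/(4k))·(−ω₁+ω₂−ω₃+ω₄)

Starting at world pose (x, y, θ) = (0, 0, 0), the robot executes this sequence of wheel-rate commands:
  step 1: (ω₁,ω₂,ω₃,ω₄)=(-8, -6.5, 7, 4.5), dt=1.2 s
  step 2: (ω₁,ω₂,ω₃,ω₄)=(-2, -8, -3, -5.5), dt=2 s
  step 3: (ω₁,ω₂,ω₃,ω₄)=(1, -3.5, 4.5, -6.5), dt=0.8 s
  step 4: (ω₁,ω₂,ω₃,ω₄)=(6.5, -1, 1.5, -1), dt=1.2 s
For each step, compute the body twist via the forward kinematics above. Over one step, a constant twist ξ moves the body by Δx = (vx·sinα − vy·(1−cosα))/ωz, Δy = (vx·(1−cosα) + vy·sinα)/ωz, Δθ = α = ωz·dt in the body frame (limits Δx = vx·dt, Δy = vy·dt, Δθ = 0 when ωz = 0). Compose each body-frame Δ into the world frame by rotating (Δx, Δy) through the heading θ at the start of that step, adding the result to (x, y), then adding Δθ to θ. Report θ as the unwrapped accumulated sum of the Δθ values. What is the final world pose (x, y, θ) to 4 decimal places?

step 1: ξ=(vx,vy,ωz)=(-0.0300, 0.0400, -0.0286), dt=1.2 → body Δ=(-0.0352, 0.0486, -0.0343) → world pose (-0.0352, 0.0486, -0.0343)
step 2: ξ=(vx,vy,ωz)=(-0.1850, -0.0350, -0.2429), dt=2.0 → body Δ=(-0.3723, 0.0208, -0.4857) → world pose (-0.4065, 0.0822, -0.5200)
step 3: ξ=(vx,vy,ωz)=(-0.0450, 0.0650, -0.4429), dt=0.8 → body Δ=(-0.0261, 0.0572, -0.3543) → world pose (-0.4008, 0.1448, -0.8743)
step 4: ξ=(vx,vy,ωz)=(0.0600, -0.0500, -0.2857), dt=1.2 → body Δ=(0.0604, -0.0711, -0.3429) → world pose (-0.4165, 0.0529, -1.2171)

(-0.4165, 0.0529, -1.2171)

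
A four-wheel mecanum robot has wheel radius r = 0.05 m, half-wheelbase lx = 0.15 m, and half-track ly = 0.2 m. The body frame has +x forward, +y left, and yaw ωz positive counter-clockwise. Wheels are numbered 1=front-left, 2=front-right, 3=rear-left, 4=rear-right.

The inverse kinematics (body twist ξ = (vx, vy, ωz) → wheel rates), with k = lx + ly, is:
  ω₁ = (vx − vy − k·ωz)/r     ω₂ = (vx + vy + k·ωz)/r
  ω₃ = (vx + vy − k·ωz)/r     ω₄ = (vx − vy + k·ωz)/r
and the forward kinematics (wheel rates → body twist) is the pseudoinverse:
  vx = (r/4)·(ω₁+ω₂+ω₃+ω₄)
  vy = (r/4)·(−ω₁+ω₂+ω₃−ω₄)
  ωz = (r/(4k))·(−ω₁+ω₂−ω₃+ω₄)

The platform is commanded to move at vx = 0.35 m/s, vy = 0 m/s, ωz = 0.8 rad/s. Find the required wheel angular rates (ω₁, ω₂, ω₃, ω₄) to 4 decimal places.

k = lx + ly = 0.15 + 0.2 = 0.3500;  k·ωz = 0.3500·0.8 = 0.2800
ω₁ (FL) = (vx − vy − k·ωz)/r = 0.0700/0.05 = 1.4000
ω₂ (FR) = (vx + vy + k·ωz)/r = 0.6300/0.05 = 12.6000
ω₃ (RL) = (vx + vy − k·ωz)/r = 0.0700/0.05 = 1.4000
ω₄ (RR) = (vx − vy + k·ωz)/r = 0.6300/0.05 = 12.6000

(1.4000, 12.6000, 1.4000, 12.6000)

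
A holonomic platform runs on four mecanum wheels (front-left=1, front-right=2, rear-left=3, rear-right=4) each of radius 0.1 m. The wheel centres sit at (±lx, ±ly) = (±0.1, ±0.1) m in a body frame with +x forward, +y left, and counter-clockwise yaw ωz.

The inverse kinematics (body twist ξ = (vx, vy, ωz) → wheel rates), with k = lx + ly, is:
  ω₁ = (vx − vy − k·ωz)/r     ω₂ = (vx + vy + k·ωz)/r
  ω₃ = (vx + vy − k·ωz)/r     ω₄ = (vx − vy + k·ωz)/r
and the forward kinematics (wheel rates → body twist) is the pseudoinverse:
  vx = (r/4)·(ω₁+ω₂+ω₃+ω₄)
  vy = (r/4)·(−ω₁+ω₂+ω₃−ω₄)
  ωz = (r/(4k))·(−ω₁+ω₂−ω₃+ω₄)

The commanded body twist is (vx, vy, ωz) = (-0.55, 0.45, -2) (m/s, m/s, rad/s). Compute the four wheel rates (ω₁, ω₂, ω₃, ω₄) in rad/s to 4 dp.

(-6.0000, -5.0000, 3.0000, -14.0000)

k = lx + ly = 0.1 + 0.1 = 0.2000;  k·ωz = 0.2000·-2 = -0.4000
ω₁ (FL) = (vx − vy − k·ωz)/r = -0.6000/0.1 = -6.0000
ω₂ (FR) = (vx + vy + k·ωz)/r = -0.5000/0.1 = -5.0000
ω₃ (RL) = (vx + vy − k·ωz)/r = 0.3000/0.1 = 3.0000
ω₄ (RR) = (vx − vy + k·ωz)/r = -1.4000/0.1 = -14.0000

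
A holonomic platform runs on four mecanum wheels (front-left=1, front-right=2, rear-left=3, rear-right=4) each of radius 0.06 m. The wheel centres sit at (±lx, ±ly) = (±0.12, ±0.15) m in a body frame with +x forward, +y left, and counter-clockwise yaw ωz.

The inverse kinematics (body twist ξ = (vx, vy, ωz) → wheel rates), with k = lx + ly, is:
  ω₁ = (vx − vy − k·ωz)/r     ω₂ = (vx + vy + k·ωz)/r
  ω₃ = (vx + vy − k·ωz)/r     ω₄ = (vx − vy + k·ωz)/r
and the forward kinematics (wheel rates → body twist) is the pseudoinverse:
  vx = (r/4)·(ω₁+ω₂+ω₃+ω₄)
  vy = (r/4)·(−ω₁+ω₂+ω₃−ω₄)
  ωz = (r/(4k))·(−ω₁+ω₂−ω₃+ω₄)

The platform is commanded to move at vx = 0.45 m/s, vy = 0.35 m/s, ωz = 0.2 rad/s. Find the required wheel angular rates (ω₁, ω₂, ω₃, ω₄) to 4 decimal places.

(0.7667, 14.2333, 12.4333, 2.5667)

k = lx + ly = 0.12 + 0.15 = 0.2700;  k·ωz = 0.2700·0.2 = 0.0540
ω₁ (FL) = (vx − vy − k·ωz)/r = 0.0460/0.06 = 0.7667
ω₂ (FR) = (vx + vy + k·ωz)/r = 0.8540/0.06 = 14.2333
ω₃ (RL) = (vx + vy − k·ωz)/r = 0.7460/0.06 = 12.4333
ω₄ (RR) = (vx − vy + k·ωz)/r = 0.1540/0.06 = 2.5667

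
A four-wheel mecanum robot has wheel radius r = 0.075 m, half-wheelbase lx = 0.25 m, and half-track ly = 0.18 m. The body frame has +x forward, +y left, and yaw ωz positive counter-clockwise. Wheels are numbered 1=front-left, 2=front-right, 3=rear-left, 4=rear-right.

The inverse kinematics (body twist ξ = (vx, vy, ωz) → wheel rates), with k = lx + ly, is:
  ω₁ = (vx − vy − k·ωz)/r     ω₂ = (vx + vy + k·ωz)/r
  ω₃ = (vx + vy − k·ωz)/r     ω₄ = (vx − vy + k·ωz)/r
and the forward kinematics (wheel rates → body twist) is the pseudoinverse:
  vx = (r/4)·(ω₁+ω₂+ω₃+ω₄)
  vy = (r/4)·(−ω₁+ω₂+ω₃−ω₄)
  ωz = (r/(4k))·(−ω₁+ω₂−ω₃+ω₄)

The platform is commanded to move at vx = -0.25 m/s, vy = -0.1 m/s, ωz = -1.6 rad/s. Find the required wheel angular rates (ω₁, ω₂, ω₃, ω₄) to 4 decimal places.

k = lx + ly = 0.25 + 0.18 = 0.4300;  k·ωz = 0.4300·-1.6 = -0.6880
ω₁ (FL) = (vx − vy − k·ωz)/r = 0.5380/0.075 = 7.1733
ω₂ (FR) = (vx + vy + k·ωz)/r = -1.0380/0.075 = -13.8400
ω₃ (RL) = (vx + vy − k·ωz)/r = 0.3380/0.075 = 4.5067
ω₄ (RR) = (vx − vy + k·ωz)/r = -0.8380/0.075 = -11.1733

(7.1733, -13.8400, 4.5067, -11.1733)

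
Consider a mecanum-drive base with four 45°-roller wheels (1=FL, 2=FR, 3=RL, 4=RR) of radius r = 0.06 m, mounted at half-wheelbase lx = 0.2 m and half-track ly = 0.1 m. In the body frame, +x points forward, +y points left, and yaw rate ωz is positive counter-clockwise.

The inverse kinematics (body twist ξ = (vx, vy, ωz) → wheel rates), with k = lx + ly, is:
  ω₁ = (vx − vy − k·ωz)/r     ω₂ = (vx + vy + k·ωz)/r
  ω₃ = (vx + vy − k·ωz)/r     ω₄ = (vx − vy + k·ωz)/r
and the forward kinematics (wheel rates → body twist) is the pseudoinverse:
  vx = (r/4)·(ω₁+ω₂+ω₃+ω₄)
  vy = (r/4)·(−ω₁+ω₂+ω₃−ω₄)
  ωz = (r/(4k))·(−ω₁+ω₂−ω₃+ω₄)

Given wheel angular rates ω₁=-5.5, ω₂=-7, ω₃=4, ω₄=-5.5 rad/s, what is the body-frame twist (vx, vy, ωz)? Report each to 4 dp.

(-0.2100, 0.1200, -0.5500)

k = lx + ly = 0.2 + 0.1 = 0.3000
ω₁+ω₂+ω₃+ω₄ = -14.0000  →  vx = (0.06/4)·-14.0000 = -0.2100
−ω₁+ω₂+ω₃−ω₄ = 8.0000  →  vy = (0.06/4)·8.0000 = 0.1200
−ω₁+ω₂−ω₃+ω₄ = -11.0000  →  ωz = (0.06/1.2000)·-11.0000 = -0.5500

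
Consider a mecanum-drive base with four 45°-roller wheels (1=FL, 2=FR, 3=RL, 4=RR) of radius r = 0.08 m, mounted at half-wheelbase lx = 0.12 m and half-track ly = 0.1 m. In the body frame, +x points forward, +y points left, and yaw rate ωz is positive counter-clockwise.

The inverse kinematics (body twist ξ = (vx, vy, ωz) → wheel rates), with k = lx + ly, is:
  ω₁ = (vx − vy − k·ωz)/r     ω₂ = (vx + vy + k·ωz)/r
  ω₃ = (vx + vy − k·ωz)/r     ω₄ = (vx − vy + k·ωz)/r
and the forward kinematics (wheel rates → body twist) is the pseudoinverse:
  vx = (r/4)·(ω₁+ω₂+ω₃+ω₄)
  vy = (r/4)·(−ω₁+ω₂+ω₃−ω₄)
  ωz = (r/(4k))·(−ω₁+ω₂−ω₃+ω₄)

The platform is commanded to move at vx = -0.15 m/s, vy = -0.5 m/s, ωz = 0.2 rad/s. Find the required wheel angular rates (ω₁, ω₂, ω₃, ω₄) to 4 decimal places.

k = lx + ly = 0.12 + 0.1 = 0.2200;  k·ωz = 0.2200·0.2 = 0.0440
ω₁ (FL) = (vx − vy − k·ωz)/r = 0.3060/0.08 = 3.8250
ω₂ (FR) = (vx + vy + k·ωz)/r = -0.6060/0.08 = -7.5750
ω₃ (RL) = (vx + vy − k·ωz)/r = -0.6940/0.08 = -8.6750
ω₄ (RR) = (vx − vy + k·ωz)/r = 0.3940/0.08 = 4.9250

(3.8250, -7.5750, -8.6750, 4.9250)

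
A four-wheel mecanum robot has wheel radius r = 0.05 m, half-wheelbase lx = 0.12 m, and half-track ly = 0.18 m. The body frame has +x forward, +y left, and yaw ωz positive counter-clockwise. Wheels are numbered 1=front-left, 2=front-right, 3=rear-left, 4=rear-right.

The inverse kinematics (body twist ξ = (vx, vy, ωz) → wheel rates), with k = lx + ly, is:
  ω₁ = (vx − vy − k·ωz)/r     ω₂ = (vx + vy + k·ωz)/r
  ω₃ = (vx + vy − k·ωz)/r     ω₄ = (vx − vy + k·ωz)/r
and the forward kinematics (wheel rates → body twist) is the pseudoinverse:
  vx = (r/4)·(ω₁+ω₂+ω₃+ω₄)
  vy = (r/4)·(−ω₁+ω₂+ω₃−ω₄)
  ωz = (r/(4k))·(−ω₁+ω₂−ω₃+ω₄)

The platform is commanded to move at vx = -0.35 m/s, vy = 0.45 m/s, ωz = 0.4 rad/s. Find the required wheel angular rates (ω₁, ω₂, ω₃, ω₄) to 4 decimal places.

(-18.4000, 4.4000, -0.4000, -13.6000)

k = lx + ly = 0.12 + 0.18 = 0.3000;  k·ωz = 0.3000·0.4 = 0.1200
ω₁ (FL) = (vx − vy − k·ωz)/r = -0.9200/0.05 = -18.4000
ω₂ (FR) = (vx + vy + k·ωz)/r = 0.2200/0.05 = 4.4000
ω₃ (RL) = (vx + vy − k·ωz)/r = -0.0200/0.05 = -0.4000
ω₄ (RR) = (vx − vy + k·ωz)/r = -0.6800/0.05 = -13.6000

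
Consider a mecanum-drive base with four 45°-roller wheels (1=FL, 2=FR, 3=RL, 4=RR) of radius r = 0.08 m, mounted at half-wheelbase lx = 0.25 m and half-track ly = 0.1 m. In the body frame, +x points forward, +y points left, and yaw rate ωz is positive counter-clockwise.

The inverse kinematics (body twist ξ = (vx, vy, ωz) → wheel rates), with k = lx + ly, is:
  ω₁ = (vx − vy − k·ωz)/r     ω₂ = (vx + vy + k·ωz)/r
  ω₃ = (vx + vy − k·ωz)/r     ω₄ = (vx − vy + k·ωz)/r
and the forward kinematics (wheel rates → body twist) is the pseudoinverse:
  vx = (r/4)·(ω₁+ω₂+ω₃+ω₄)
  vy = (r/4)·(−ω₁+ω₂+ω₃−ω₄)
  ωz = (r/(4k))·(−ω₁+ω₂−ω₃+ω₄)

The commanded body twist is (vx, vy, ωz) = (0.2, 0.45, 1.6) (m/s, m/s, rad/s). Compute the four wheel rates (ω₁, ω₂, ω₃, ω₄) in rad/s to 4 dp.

k = lx + ly = 0.25 + 0.1 = 0.3500;  k·ωz = 0.3500·1.6 = 0.5600
ω₁ (FL) = (vx − vy − k·ωz)/r = -0.8100/0.08 = -10.1250
ω₂ (FR) = (vx + vy + k·ωz)/r = 1.2100/0.08 = 15.1250
ω₃ (RL) = (vx + vy − k·ωz)/r = 0.0900/0.08 = 1.1250
ω₄ (RR) = (vx − vy + k·ωz)/r = 0.3100/0.08 = 3.8750

(-10.1250, 15.1250, 1.1250, 3.8750)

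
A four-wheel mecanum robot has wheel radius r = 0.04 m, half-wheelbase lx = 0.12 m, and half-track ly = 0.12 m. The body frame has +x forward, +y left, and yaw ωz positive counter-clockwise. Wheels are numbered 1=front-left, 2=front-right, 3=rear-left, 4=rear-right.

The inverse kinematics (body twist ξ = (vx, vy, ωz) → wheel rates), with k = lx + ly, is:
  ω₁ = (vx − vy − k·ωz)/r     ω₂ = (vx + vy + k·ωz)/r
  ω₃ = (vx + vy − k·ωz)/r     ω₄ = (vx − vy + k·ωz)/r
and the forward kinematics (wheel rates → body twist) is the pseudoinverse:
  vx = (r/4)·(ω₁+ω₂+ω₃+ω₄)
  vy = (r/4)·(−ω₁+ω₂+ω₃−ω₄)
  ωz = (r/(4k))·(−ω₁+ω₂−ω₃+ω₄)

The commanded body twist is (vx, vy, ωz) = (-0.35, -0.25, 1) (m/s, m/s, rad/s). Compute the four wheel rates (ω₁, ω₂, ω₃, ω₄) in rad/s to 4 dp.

k = lx + ly = 0.12 + 0.12 = 0.2400;  k·ωz = 0.2400·1 = 0.2400
ω₁ (FL) = (vx − vy − k·ωz)/r = -0.3400/0.04 = -8.5000
ω₂ (FR) = (vx + vy + k·ωz)/r = -0.3600/0.04 = -9.0000
ω₃ (RL) = (vx + vy − k·ωz)/r = -0.8400/0.04 = -21.0000
ω₄ (RR) = (vx − vy + k·ωz)/r = 0.1400/0.04 = 3.5000

(-8.5000, -9.0000, -21.0000, 3.5000)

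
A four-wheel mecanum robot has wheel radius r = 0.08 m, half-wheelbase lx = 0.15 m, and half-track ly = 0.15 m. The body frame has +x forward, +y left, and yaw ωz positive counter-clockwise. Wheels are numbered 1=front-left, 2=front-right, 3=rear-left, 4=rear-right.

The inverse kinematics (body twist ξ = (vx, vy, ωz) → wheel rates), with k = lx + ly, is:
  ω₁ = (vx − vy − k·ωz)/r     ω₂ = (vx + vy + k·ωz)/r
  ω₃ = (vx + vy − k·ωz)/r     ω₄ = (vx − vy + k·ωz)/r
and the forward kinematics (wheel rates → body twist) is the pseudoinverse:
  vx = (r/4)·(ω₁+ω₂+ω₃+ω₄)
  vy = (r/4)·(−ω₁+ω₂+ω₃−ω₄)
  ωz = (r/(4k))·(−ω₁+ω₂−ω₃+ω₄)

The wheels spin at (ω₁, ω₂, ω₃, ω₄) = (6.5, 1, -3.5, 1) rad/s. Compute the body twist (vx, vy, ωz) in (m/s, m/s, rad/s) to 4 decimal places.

k = lx + ly = 0.15 + 0.15 = 0.3000
ω₁+ω₂+ω₃+ω₄ = 5.0000  →  vx = (0.08/4)·5.0000 = 0.1000
−ω₁+ω₂+ω₃−ω₄ = -10.0000  →  vy = (0.08/4)·-10.0000 = -0.2000
−ω₁+ω₂−ω₃+ω₄ = -1.0000  →  ωz = (0.08/1.2000)·-1.0000 = -0.0667

(0.1000, -0.2000, -0.0667)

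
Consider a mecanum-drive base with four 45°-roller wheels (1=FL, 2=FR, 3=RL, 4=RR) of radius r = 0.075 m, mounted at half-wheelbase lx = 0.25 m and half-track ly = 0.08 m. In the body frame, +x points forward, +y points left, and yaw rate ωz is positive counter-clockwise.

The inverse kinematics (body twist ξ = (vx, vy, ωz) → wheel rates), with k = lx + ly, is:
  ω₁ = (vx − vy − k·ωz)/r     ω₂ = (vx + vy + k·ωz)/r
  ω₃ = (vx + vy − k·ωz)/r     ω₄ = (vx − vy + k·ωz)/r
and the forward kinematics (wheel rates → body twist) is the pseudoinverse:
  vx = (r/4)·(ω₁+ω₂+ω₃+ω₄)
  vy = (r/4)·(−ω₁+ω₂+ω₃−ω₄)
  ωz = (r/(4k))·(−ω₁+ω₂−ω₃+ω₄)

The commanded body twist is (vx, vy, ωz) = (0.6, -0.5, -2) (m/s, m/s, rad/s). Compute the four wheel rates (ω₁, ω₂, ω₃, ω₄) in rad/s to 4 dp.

(23.4667, -7.4667, 10.1333, 5.8667)

k = lx + ly = 0.25 + 0.08 = 0.3300;  k·ωz = 0.3300·-2 = -0.6600
ω₁ (FL) = (vx − vy − k·ωz)/r = 1.7600/0.075 = 23.4667
ω₂ (FR) = (vx + vy + k·ωz)/r = -0.5600/0.075 = -7.4667
ω₃ (RL) = (vx + vy − k·ωz)/r = 0.7600/0.075 = 10.1333
ω₄ (RR) = (vx − vy + k·ωz)/r = 0.4400/0.075 = 5.8667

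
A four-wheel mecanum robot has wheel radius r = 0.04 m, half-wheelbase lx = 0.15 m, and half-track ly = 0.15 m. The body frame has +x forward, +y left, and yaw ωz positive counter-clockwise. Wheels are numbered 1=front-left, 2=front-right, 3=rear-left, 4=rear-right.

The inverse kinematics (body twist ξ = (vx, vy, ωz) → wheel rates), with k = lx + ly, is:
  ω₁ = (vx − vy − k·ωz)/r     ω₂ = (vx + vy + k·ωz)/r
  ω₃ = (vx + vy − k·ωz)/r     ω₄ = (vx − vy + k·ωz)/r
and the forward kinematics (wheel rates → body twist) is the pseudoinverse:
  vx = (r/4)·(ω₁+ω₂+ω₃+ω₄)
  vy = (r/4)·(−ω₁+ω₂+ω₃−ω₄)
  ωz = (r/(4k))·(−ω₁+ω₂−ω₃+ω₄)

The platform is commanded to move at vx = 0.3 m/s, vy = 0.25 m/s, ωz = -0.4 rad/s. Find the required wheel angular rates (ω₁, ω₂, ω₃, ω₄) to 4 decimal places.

(4.2500, 10.7500, 16.7500, -1.7500)

k = lx + ly = 0.15 + 0.15 = 0.3000;  k·ωz = 0.3000·-0.4 = -0.1200
ω₁ (FL) = (vx − vy − k·ωz)/r = 0.1700/0.04 = 4.2500
ω₂ (FR) = (vx + vy + k·ωz)/r = 0.4300/0.04 = 10.7500
ω₃ (RL) = (vx + vy − k·ωz)/r = 0.6700/0.04 = 16.7500
ω₄ (RR) = (vx − vy + k·ωz)/r = -0.0700/0.04 = -1.7500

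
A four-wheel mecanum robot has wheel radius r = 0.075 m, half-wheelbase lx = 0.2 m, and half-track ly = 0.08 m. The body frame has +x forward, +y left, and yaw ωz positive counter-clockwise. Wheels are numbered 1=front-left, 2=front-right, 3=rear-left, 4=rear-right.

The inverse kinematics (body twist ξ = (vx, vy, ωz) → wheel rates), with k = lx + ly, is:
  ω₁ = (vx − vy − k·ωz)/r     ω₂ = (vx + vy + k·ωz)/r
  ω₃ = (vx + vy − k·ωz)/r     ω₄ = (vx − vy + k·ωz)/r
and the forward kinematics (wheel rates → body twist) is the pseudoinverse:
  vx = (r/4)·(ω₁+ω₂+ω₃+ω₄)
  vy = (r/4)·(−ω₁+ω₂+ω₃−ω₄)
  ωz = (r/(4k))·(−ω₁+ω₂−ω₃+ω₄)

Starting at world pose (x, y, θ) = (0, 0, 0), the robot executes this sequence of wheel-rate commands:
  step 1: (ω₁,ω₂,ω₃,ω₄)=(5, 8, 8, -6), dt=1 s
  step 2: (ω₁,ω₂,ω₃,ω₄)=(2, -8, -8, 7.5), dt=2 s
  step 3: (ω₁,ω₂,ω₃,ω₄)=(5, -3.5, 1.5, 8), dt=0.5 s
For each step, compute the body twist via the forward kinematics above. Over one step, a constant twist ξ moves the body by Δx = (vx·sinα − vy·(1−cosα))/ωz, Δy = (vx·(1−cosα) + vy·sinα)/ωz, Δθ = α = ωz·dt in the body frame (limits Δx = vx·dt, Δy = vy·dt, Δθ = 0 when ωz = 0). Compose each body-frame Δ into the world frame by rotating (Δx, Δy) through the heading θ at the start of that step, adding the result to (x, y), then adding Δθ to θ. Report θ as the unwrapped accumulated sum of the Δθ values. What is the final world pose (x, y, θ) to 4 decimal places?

step 1: ξ=(vx,vy,ωz)=(0.2812, 0.3187, -0.7366), dt=1.0 → body Δ=(0.3687, 0.1917, -0.7366) → world pose (0.3687, 0.1917, -0.7366)
step 2: ξ=(vx,vy,ωz)=(-0.1219, -0.4781, 0.3683), dt=2.0 → body Δ=(0.1143, -0.9579, 0.7366) → world pose (-0.1902, -0.5946, 0.0000)
step 3: ξ=(vx,vy,ωz)=(0.2062, -0.2812, -0.1339), dt=0.5 → body Δ=(0.0983, -0.1440, -0.0670) → world pose (-0.0918, -0.7386, -0.0670)

(-0.0918, -0.7386, -0.0670)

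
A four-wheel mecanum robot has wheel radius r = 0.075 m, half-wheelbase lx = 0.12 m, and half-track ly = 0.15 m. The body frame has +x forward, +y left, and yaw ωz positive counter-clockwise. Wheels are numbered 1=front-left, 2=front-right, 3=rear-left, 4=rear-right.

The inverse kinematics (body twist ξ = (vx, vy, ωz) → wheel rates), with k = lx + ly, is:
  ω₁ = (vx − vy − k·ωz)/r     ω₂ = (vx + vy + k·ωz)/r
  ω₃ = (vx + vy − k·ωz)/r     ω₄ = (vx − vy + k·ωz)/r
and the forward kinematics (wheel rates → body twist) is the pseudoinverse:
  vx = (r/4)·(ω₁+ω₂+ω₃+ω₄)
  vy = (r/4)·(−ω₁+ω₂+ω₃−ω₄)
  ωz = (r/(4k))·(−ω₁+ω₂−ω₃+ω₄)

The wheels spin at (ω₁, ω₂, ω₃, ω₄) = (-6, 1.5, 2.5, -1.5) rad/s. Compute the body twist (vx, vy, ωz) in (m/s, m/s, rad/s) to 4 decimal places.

(-0.0656, 0.2156, 0.2431)

k = lx + ly = 0.12 + 0.15 = 0.2700
ω₁+ω₂+ω₃+ω₄ = -3.5000  →  vx = (0.075/4)·-3.5000 = -0.0656
−ω₁+ω₂+ω₃−ω₄ = 11.5000  →  vy = (0.075/4)·11.5000 = 0.2156
−ω₁+ω₂−ω₃+ω₄ = 3.5000  →  ωz = (0.075/1.0800)·3.5000 = 0.2431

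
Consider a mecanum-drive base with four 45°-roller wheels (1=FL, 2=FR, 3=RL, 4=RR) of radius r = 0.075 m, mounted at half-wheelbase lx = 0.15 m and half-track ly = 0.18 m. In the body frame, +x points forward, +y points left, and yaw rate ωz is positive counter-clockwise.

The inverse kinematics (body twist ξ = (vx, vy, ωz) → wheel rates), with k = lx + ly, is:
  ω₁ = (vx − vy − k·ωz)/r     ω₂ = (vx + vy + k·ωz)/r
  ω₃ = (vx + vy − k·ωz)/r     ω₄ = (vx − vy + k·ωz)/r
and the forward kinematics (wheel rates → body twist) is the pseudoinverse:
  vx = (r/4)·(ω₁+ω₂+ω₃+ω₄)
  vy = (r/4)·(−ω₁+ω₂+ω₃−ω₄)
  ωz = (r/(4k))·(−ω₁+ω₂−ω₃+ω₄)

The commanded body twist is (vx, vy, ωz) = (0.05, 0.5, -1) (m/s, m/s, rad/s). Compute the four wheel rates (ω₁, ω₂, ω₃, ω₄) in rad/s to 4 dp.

k = lx + ly = 0.15 + 0.18 = 0.3300;  k·ωz = 0.3300·-1 = -0.3300
ω₁ (FL) = (vx − vy − k·ωz)/r = -0.1200/0.075 = -1.6000
ω₂ (FR) = (vx + vy + k·ωz)/r = 0.2200/0.075 = 2.9333
ω₃ (RL) = (vx + vy − k·ωz)/r = 0.8800/0.075 = 11.7333
ω₄ (RR) = (vx − vy + k·ωz)/r = -0.7800/0.075 = -10.4000

(-1.6000, 2.9333, 11.7333, -10.4000)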